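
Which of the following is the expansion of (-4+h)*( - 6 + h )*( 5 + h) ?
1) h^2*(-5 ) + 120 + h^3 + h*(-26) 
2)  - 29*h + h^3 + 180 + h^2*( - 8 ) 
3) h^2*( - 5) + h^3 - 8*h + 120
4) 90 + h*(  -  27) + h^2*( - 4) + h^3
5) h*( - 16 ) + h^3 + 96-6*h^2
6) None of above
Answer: 1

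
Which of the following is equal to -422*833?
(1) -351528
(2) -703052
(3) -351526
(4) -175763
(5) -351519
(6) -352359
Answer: 3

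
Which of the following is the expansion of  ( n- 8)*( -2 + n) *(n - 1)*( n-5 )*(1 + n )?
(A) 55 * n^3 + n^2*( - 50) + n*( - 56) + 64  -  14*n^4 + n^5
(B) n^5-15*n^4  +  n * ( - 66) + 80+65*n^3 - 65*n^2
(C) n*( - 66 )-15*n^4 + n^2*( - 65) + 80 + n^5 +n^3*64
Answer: B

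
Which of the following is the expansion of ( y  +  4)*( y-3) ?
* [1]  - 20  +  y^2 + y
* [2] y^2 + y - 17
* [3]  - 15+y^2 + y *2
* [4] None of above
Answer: 4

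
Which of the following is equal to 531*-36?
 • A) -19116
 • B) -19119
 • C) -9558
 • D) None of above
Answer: A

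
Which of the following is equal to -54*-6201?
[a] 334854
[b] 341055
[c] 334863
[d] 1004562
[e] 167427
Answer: a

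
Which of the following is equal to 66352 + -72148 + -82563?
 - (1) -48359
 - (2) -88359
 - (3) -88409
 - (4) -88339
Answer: 2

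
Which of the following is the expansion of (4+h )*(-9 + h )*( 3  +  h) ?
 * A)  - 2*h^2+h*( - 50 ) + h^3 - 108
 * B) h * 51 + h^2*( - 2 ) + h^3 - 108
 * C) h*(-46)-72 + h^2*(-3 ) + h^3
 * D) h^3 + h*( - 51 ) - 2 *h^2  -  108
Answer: D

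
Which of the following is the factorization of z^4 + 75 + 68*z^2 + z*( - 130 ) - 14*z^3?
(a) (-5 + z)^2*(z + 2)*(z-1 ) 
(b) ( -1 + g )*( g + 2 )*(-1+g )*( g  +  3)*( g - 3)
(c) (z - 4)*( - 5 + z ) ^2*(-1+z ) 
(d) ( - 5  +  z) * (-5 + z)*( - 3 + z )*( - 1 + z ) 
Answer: d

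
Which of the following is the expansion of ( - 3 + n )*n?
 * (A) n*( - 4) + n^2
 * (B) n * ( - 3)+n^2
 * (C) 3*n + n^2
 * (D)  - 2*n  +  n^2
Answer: B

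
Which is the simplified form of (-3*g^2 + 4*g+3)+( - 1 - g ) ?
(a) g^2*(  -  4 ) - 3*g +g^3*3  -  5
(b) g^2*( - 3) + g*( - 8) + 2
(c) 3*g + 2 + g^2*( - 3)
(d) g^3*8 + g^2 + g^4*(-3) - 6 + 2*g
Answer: c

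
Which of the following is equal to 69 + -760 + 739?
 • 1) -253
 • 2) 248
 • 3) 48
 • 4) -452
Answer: 3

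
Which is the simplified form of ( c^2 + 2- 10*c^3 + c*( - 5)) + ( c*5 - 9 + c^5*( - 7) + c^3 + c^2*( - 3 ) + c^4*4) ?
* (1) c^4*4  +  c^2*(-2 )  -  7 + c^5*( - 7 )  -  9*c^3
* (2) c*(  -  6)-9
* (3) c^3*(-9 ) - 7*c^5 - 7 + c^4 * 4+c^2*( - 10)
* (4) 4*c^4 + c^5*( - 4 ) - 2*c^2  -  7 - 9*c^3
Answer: 1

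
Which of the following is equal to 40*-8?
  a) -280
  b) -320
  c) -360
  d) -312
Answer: b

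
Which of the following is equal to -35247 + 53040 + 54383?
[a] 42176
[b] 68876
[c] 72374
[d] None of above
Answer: d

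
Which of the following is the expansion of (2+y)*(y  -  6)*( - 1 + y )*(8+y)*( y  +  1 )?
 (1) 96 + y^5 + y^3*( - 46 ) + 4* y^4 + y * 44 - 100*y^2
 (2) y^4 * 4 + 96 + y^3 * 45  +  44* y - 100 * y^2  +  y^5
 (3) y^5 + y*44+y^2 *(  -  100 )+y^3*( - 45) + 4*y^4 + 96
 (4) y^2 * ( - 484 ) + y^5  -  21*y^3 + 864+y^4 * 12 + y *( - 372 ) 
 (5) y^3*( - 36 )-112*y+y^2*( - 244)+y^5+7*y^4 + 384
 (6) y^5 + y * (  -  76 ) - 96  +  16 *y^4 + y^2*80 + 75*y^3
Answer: 3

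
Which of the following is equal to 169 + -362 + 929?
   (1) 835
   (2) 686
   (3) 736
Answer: 3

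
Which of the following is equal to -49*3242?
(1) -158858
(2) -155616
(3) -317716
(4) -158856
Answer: 1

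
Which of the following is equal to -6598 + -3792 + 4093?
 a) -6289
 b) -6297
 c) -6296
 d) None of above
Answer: b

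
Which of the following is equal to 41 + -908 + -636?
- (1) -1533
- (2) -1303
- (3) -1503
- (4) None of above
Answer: 3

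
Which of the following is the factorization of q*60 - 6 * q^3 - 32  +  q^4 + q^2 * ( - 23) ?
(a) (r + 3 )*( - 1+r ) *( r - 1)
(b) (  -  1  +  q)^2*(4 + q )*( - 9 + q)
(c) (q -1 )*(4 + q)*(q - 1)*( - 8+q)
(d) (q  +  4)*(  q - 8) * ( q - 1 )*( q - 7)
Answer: c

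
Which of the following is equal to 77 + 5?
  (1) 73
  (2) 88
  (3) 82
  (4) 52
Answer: 3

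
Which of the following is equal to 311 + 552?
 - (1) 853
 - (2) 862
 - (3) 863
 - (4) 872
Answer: 3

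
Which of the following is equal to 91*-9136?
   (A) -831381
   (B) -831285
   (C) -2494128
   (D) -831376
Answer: D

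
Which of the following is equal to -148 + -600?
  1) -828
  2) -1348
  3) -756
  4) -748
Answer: 4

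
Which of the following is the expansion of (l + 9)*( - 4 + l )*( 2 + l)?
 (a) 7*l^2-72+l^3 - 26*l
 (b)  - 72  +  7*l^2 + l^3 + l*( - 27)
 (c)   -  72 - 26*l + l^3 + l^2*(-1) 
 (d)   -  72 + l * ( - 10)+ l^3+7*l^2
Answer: a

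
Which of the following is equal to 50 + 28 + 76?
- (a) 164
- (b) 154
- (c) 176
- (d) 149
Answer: b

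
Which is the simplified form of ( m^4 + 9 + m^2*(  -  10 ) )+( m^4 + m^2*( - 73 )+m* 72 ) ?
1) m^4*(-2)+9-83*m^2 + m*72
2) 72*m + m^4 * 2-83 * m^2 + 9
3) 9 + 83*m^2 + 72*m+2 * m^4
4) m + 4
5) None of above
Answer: 2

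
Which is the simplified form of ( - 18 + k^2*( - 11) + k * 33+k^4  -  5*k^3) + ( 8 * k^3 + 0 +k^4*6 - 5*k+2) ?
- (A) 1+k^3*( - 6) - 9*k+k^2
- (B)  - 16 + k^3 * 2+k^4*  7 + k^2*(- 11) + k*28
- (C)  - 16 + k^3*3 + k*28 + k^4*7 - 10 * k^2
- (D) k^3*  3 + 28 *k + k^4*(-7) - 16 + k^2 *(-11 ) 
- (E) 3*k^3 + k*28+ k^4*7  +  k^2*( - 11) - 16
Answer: E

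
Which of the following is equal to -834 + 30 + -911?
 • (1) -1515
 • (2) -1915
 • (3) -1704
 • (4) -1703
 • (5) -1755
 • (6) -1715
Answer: 6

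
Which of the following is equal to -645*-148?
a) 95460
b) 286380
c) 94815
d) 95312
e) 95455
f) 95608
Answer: a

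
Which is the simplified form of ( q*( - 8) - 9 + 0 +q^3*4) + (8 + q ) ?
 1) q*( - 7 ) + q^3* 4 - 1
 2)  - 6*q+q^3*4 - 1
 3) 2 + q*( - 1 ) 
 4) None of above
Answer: 1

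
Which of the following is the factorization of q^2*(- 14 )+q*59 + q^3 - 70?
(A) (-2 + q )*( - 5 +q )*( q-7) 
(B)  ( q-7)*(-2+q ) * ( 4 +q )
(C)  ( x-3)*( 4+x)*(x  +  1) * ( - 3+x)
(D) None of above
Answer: A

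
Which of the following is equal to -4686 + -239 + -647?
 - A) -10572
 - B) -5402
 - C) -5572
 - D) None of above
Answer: C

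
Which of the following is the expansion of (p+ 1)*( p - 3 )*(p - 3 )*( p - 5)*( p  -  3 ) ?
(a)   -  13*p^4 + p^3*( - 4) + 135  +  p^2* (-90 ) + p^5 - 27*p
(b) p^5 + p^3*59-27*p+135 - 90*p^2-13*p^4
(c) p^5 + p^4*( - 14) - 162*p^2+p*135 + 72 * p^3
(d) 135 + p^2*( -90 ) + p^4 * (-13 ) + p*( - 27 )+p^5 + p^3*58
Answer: d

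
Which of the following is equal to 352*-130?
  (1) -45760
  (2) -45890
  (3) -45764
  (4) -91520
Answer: 1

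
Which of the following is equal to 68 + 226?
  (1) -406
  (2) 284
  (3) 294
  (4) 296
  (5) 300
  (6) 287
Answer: 3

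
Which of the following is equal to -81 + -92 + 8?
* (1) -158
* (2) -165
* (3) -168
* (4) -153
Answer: 2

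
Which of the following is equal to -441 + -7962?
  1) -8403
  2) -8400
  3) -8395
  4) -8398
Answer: 1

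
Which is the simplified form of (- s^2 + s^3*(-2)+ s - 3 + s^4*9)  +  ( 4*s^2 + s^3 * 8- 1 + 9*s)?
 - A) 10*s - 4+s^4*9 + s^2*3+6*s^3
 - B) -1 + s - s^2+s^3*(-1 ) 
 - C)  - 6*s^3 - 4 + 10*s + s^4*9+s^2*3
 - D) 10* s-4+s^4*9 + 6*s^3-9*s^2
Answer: A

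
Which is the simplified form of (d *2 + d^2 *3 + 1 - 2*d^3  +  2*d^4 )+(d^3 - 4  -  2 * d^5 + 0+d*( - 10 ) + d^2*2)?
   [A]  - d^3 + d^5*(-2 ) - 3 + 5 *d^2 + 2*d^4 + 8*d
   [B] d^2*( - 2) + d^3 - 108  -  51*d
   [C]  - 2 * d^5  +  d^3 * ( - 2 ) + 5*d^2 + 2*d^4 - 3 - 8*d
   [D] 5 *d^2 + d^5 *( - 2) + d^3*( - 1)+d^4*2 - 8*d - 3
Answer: D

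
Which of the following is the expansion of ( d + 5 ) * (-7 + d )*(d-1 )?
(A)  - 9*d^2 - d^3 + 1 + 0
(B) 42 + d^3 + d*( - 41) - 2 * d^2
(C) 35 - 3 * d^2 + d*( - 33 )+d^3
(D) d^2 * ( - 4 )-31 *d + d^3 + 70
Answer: C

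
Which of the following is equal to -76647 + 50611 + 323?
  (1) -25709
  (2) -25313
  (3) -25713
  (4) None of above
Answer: 3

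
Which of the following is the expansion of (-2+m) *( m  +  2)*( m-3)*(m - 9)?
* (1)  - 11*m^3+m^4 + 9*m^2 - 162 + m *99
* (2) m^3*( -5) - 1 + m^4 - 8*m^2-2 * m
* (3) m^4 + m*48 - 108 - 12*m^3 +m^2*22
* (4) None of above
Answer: 4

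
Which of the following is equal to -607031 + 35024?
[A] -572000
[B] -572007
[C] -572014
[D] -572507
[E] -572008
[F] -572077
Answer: B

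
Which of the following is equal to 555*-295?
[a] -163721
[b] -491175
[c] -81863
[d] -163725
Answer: d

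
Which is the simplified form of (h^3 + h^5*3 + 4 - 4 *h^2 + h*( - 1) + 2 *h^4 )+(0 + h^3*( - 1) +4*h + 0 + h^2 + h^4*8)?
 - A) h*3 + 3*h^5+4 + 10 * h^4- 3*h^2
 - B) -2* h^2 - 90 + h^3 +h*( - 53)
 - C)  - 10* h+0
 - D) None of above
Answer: A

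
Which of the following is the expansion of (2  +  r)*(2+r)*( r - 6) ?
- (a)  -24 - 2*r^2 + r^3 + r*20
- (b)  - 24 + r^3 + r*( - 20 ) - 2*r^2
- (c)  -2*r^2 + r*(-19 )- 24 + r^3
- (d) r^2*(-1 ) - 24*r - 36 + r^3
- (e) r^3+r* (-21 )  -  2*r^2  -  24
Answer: b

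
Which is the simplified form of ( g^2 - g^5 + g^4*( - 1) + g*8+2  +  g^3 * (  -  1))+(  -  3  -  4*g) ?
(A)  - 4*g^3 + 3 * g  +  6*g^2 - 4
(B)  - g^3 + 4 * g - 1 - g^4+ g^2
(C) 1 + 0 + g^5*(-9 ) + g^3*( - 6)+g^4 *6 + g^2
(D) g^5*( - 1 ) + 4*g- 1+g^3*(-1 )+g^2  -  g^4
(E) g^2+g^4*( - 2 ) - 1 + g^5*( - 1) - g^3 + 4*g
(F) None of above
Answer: D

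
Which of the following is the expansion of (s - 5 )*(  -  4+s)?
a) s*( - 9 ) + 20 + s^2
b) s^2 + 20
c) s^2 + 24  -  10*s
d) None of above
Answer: a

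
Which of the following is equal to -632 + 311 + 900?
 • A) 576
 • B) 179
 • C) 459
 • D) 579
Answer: D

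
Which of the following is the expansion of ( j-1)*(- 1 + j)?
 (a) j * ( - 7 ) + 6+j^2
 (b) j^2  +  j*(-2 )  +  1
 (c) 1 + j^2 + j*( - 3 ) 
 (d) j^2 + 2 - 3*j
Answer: b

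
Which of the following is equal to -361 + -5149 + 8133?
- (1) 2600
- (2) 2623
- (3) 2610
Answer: 2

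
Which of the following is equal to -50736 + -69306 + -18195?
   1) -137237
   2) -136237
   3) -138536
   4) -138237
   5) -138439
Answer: 4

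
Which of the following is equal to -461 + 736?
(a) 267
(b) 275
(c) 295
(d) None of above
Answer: b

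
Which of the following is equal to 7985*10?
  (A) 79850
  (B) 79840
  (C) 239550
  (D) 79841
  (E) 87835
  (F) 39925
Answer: A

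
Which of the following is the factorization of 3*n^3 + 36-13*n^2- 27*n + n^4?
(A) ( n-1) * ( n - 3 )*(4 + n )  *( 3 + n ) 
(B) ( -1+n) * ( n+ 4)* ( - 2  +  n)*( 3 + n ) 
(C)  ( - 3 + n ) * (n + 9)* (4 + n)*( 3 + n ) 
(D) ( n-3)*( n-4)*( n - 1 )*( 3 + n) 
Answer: A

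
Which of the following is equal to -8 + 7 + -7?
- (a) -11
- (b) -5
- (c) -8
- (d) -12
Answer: c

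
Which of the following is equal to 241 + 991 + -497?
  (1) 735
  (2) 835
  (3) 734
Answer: 1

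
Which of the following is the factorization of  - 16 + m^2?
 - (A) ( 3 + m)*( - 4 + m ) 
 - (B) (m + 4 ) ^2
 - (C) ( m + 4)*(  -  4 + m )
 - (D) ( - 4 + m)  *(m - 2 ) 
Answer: C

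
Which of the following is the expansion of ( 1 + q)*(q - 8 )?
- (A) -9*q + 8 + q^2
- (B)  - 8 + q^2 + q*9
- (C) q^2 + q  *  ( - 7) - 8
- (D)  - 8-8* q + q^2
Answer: C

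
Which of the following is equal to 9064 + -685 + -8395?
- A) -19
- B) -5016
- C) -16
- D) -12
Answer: C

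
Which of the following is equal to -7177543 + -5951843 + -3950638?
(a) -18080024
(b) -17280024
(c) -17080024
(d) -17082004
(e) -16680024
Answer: c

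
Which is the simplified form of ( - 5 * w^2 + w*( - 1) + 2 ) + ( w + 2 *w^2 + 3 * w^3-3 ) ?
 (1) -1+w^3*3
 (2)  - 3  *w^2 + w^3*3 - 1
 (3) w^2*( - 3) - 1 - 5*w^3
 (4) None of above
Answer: 2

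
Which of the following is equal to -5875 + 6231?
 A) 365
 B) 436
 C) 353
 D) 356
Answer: D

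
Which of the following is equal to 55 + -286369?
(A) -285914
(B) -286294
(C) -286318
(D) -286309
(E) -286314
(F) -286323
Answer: E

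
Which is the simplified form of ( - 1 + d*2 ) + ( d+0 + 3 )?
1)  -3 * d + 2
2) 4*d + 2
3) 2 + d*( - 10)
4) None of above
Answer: 4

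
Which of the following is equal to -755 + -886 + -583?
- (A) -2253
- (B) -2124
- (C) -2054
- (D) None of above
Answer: D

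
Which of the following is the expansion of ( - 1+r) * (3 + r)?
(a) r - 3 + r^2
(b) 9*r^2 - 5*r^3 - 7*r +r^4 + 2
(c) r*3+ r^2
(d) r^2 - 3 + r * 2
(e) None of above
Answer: d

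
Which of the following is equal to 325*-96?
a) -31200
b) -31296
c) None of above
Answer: a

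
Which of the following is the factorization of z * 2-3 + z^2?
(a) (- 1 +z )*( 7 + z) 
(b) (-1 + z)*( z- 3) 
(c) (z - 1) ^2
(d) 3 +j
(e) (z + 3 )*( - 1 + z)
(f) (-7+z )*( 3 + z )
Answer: e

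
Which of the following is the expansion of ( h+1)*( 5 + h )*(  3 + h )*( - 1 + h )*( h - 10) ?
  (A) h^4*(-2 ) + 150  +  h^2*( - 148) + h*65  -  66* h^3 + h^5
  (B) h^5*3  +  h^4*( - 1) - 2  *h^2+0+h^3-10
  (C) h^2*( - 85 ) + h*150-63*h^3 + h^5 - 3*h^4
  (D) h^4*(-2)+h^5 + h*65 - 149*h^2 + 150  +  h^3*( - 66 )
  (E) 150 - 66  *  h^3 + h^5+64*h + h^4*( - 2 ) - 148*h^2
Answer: A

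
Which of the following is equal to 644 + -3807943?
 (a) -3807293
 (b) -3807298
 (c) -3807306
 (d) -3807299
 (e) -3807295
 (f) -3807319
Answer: d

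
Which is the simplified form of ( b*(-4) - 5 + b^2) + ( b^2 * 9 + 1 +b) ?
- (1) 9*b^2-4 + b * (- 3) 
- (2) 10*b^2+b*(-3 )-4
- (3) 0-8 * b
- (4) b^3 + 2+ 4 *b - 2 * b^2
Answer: 2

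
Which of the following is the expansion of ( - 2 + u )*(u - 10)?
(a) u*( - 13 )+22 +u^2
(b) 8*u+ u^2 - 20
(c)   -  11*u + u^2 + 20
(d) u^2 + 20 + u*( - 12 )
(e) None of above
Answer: d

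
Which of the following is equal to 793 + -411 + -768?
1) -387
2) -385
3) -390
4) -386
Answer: 4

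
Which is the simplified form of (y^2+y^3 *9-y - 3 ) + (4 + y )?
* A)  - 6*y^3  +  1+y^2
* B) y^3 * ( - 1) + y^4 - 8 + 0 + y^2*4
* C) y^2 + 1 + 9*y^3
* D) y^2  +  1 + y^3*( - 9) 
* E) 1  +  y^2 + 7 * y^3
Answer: C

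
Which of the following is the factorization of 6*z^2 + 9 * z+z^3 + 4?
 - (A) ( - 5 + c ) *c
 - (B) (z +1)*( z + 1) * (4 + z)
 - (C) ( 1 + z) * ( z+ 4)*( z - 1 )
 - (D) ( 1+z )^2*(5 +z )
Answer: B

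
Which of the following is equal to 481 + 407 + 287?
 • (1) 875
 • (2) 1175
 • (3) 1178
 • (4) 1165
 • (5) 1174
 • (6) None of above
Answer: 2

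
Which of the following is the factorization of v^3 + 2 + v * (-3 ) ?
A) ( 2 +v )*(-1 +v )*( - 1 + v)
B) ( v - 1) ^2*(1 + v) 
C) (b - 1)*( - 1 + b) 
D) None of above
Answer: A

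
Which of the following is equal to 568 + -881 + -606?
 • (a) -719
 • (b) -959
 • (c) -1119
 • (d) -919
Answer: d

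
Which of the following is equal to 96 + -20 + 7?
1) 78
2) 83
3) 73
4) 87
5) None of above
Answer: 2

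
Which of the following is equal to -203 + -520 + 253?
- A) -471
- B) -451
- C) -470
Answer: C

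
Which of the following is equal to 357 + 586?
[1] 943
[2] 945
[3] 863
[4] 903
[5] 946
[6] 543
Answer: 1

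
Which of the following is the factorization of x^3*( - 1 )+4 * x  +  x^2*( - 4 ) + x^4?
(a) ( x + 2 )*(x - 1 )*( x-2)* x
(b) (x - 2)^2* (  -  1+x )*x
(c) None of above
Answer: a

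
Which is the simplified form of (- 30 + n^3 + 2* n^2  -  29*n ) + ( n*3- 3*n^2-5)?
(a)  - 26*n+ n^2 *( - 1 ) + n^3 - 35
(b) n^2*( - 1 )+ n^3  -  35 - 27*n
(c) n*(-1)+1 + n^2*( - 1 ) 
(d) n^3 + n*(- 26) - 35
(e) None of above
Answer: a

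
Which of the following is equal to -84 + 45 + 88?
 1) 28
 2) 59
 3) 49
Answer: 3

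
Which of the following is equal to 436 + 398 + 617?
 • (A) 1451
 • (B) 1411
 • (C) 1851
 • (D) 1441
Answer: A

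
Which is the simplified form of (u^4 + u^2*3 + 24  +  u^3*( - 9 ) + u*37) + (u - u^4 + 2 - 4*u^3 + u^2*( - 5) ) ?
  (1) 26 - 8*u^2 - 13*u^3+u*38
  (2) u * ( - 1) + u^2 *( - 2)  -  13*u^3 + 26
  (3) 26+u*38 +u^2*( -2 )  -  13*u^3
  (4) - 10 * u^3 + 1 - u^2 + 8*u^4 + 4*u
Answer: 3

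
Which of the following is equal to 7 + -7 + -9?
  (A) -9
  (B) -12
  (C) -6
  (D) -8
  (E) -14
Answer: A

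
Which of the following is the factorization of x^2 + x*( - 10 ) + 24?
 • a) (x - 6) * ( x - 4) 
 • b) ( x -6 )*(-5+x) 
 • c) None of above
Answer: a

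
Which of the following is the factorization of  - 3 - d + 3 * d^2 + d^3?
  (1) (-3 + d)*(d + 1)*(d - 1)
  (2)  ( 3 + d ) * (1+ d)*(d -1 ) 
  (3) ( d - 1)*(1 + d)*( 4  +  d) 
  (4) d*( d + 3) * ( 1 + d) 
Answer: 2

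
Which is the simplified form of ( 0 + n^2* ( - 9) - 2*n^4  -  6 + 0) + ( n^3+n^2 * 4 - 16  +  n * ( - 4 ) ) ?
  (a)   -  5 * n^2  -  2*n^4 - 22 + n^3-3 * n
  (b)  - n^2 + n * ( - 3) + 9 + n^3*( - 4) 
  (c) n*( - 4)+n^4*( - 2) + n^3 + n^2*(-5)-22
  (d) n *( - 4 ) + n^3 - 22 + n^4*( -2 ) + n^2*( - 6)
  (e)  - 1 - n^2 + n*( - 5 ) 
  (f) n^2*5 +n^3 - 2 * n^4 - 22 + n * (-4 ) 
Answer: c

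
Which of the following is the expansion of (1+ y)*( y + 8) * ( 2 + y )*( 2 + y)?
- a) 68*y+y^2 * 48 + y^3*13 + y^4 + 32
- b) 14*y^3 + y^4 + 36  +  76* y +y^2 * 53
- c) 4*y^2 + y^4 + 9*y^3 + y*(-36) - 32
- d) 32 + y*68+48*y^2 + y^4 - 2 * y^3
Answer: a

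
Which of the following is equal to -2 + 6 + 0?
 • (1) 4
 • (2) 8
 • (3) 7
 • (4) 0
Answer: 1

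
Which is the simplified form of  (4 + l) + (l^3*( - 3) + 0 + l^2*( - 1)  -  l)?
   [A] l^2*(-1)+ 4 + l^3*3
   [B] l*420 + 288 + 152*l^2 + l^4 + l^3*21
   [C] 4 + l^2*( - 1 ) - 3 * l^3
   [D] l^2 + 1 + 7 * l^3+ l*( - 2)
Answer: C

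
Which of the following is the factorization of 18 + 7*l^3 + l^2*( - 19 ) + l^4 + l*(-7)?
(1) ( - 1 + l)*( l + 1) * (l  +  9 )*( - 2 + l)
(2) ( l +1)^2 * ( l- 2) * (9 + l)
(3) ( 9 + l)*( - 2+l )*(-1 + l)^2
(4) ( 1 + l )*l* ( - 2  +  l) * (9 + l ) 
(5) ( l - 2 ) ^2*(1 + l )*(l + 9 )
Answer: 1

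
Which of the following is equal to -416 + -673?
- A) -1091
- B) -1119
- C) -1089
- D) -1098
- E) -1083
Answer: C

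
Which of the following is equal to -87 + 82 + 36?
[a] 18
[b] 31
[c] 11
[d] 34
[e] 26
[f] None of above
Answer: b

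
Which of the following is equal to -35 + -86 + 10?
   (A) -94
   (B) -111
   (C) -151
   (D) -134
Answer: B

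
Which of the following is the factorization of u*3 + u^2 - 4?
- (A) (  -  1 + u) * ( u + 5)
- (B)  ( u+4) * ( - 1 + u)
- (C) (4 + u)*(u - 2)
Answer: B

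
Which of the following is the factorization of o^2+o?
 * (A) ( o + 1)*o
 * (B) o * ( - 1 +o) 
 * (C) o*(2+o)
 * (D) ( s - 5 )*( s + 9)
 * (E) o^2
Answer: A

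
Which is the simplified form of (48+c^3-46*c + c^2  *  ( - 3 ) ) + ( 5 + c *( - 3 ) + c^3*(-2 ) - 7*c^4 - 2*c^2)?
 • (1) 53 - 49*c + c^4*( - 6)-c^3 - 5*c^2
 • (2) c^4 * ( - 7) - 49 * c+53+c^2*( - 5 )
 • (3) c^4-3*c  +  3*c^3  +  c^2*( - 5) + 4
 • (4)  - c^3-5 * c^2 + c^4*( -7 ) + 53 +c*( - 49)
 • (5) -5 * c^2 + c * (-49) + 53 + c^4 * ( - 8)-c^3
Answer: 4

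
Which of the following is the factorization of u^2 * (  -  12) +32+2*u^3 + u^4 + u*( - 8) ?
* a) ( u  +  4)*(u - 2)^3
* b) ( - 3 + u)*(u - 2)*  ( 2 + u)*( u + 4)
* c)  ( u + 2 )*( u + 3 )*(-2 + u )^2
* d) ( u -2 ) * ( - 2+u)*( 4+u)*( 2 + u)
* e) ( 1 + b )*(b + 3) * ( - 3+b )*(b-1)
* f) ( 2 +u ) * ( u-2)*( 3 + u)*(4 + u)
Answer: d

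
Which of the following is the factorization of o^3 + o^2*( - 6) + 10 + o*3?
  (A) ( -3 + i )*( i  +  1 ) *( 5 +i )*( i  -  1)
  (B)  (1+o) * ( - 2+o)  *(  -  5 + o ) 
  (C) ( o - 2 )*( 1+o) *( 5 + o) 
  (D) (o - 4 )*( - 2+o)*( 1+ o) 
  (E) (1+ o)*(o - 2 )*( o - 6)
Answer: B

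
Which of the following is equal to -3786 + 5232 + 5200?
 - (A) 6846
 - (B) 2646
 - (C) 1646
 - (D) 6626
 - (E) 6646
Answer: E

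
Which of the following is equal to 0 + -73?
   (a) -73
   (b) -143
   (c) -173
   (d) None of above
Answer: a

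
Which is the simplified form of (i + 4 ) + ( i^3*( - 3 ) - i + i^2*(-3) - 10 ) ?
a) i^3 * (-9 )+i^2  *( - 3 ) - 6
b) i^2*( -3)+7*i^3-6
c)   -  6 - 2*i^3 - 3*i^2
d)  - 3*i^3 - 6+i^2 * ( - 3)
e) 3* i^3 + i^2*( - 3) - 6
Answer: d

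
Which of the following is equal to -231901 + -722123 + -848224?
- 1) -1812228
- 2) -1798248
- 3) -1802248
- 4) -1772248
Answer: 3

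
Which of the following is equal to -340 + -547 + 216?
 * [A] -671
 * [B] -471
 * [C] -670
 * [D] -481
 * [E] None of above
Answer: A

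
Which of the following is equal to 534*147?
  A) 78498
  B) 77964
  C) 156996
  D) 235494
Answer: A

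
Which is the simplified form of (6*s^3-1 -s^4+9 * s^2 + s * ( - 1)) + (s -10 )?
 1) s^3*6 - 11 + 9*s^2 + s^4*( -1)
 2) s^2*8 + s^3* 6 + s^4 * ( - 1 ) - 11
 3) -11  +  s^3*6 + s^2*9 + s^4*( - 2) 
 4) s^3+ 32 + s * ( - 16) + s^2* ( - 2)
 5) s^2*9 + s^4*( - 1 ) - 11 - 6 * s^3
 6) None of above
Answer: 1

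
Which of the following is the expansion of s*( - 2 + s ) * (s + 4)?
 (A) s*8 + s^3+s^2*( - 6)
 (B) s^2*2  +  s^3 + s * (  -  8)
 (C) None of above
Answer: B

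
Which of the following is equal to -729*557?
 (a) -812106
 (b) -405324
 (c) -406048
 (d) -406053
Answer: d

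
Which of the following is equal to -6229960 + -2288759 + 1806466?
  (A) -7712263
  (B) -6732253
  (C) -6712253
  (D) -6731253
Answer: C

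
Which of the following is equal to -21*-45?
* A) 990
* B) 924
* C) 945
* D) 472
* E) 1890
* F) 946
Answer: C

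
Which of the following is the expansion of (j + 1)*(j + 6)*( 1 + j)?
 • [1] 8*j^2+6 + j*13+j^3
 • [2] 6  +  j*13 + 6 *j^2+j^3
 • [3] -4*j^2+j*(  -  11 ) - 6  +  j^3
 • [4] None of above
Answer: 1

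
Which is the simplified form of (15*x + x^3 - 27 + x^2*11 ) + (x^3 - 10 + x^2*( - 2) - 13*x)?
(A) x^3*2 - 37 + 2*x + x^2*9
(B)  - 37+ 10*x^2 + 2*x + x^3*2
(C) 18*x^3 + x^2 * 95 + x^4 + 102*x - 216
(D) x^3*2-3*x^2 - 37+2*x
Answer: A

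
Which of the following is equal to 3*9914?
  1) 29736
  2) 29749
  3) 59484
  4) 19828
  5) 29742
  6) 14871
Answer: 5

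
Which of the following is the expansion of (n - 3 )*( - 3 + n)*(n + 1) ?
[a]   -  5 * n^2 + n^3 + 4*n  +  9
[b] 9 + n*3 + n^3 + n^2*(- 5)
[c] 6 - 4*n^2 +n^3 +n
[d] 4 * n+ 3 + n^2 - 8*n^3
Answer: b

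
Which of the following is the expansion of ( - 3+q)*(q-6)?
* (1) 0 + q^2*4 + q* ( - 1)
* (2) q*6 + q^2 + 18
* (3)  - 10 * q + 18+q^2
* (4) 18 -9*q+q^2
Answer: 4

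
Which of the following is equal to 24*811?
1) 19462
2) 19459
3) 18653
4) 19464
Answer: 4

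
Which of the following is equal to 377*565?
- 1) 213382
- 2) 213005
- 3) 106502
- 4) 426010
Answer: 2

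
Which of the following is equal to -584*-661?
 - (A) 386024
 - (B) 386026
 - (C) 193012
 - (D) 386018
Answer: A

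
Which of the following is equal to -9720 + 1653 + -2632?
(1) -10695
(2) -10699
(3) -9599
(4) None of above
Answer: 2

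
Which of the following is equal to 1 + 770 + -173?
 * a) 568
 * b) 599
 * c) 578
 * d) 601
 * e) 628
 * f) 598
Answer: f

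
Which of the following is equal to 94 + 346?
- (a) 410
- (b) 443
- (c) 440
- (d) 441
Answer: c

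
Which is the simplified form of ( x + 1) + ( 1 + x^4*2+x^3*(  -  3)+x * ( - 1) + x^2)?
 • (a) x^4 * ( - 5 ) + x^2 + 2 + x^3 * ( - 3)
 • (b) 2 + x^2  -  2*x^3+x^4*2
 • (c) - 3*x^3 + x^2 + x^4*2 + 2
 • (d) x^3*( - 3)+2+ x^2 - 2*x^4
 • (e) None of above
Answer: c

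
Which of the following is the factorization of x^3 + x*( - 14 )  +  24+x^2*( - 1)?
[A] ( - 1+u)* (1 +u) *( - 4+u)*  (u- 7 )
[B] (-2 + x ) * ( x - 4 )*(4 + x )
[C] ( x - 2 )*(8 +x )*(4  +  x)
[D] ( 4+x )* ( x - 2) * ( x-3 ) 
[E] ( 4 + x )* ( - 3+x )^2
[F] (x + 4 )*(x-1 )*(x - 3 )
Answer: D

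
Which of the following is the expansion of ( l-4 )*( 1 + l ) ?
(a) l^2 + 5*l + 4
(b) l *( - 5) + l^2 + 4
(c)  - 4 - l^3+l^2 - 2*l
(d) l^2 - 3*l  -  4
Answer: d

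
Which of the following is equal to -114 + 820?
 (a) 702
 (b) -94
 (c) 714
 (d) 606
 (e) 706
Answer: e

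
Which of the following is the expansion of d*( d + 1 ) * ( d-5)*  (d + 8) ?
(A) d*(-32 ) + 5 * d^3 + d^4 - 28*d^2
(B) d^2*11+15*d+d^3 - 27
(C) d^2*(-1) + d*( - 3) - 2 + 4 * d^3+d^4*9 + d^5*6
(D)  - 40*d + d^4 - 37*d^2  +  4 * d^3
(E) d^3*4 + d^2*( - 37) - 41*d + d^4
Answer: D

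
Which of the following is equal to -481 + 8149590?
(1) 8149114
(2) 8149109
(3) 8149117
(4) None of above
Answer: 2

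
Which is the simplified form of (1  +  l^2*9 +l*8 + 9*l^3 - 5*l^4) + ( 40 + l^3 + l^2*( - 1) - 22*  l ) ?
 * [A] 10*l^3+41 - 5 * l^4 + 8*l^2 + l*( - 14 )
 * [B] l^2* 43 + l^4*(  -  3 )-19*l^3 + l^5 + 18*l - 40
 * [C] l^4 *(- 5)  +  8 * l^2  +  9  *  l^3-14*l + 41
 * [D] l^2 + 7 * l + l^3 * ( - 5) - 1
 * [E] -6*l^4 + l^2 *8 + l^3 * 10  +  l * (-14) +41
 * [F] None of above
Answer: A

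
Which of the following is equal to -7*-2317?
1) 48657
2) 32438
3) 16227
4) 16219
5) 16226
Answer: 4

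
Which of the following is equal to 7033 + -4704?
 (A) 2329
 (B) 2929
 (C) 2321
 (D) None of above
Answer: A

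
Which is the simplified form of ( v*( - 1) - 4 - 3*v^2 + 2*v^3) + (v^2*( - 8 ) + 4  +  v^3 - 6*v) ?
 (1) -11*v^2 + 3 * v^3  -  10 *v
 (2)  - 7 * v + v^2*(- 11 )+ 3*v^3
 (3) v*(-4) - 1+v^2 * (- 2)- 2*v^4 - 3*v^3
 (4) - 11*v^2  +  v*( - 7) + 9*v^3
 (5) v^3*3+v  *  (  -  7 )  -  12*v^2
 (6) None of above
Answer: 2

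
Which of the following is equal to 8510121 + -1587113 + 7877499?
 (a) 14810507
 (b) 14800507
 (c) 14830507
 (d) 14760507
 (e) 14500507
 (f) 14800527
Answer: b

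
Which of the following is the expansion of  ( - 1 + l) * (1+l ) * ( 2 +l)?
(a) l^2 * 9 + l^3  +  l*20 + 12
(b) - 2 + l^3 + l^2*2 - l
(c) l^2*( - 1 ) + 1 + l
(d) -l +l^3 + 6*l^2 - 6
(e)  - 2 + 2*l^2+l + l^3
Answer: b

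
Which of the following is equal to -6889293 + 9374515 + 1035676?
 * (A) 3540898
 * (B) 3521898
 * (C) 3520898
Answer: C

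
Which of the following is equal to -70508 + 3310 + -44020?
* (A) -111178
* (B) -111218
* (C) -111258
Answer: B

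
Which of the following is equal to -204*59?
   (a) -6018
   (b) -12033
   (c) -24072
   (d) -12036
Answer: d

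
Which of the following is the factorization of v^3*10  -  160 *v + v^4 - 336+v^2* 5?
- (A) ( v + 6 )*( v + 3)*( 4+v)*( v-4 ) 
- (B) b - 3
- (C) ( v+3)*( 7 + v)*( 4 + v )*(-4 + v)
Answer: C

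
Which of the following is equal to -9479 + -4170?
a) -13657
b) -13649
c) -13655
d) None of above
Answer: b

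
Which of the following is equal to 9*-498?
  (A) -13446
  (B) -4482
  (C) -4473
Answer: B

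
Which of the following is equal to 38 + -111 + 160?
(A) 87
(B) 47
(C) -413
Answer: A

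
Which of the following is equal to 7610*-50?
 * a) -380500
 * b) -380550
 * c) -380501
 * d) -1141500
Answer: a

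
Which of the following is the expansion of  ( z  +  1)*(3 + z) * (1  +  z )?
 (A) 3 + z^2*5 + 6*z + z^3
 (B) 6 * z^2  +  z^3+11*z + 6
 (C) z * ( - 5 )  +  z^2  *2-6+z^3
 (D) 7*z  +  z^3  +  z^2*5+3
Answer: D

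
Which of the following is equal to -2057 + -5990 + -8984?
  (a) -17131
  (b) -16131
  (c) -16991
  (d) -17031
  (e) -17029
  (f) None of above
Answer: d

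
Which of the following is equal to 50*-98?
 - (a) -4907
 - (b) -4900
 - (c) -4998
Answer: b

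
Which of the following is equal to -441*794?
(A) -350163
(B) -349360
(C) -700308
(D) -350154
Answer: D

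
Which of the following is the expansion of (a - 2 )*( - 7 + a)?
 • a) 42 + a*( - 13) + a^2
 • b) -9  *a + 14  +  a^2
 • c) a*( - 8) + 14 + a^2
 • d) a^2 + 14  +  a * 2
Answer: b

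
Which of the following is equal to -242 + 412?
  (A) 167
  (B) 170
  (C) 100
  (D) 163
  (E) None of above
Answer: B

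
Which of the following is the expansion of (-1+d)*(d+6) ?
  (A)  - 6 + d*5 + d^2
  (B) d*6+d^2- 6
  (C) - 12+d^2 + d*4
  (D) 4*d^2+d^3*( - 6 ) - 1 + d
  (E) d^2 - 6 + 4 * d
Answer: A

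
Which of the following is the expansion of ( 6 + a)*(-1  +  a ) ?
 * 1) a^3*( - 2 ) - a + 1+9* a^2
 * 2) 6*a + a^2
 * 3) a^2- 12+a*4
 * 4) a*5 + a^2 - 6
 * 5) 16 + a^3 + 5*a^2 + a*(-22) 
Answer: 4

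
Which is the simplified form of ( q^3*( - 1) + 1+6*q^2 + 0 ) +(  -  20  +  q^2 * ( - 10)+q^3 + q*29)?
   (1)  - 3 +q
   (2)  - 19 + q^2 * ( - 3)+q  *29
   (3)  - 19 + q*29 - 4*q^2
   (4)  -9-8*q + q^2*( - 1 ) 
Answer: 3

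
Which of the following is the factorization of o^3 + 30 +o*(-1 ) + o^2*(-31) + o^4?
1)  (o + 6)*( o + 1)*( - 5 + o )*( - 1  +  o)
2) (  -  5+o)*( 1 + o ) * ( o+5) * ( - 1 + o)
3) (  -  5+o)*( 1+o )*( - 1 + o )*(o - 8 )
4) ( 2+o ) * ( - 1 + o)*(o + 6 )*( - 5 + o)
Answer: 1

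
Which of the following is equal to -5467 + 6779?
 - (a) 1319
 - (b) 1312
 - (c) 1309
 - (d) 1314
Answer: b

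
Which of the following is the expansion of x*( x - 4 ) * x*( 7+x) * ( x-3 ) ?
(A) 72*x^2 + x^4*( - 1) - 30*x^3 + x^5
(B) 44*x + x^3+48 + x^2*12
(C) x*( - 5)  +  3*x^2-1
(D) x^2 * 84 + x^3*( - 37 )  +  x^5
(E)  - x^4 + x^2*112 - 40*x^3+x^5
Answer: D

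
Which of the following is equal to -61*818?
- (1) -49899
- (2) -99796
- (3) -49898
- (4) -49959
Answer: 3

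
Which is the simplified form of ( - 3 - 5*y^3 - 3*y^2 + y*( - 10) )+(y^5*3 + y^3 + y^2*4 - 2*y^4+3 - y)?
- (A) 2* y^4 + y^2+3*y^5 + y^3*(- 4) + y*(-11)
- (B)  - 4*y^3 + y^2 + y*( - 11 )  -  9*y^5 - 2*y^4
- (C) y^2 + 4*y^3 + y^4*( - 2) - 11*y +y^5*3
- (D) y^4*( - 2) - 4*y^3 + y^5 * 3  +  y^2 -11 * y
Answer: D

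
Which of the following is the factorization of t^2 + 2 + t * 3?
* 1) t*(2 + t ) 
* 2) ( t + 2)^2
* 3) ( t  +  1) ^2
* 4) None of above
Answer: 4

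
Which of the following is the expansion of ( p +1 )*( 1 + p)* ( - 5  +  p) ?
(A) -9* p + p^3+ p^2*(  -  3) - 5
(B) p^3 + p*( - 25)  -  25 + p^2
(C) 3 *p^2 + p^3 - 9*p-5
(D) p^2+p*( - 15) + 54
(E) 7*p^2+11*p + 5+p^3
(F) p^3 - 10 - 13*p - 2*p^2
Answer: A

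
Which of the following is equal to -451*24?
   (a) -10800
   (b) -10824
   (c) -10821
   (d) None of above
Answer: b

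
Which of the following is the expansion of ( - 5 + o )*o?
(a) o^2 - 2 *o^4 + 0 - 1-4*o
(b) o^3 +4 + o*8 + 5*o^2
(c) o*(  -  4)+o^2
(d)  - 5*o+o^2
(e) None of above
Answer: d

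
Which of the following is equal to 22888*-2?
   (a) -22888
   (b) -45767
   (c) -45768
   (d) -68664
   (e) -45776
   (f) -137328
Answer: e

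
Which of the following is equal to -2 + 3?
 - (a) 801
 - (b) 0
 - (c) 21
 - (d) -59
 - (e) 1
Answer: e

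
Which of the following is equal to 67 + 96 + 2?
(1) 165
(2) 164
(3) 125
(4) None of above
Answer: 1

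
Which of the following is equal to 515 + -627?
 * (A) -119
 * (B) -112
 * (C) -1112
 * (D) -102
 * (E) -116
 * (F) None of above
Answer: B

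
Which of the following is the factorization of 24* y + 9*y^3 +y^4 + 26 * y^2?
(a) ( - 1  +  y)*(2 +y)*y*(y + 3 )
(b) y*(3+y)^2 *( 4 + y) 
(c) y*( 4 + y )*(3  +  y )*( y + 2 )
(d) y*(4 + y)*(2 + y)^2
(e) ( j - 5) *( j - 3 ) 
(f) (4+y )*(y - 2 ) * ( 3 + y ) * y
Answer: c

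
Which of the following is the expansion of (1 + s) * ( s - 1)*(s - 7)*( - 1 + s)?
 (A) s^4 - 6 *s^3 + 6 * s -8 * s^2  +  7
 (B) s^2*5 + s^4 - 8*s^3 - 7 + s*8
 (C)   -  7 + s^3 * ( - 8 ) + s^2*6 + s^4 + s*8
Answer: C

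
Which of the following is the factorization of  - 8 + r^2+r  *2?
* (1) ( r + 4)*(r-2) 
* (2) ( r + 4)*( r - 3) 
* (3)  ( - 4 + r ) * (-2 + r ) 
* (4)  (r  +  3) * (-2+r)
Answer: 1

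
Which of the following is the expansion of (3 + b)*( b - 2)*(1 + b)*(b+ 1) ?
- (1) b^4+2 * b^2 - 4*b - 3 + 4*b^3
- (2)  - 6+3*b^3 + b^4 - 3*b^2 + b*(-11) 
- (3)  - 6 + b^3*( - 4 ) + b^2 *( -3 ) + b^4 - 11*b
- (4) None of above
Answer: 2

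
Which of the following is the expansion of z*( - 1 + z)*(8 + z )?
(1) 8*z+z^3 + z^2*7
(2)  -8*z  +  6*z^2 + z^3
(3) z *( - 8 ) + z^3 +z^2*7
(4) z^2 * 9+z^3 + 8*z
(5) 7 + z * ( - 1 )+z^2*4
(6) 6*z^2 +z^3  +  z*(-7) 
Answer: 3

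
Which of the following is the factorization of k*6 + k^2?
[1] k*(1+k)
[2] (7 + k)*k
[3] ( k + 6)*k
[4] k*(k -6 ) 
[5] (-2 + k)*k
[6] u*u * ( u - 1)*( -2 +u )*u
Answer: 3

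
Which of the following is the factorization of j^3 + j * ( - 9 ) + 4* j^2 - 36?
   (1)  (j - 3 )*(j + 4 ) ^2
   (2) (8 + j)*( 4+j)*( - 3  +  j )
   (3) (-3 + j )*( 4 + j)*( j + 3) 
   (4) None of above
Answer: 3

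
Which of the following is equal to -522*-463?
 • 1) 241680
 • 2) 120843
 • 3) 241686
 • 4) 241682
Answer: 3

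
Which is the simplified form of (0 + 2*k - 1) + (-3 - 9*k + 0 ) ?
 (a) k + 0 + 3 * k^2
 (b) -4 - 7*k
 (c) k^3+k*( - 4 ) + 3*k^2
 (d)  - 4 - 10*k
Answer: b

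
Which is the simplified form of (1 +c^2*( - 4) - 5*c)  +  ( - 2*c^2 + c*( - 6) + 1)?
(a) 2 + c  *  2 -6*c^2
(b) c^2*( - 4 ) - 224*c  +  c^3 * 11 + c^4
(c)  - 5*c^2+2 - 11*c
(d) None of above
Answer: d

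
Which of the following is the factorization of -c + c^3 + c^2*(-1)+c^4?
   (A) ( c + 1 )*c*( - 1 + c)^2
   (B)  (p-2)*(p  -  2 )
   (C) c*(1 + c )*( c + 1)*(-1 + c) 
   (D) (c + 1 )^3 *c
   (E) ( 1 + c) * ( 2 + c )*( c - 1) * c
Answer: C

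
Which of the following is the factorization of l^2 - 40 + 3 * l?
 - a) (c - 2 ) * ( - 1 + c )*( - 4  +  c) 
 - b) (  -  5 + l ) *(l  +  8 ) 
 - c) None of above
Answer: b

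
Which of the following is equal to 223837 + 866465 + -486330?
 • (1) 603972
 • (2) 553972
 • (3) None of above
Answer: 1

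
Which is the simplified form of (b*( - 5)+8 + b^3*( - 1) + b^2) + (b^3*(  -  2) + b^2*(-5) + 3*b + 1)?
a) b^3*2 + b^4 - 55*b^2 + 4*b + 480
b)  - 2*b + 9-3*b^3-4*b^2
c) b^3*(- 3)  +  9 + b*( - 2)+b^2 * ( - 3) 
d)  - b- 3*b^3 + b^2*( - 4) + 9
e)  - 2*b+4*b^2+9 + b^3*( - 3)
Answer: b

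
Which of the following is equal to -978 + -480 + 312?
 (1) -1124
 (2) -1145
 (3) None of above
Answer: 3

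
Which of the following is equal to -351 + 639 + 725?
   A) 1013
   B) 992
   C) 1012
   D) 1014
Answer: A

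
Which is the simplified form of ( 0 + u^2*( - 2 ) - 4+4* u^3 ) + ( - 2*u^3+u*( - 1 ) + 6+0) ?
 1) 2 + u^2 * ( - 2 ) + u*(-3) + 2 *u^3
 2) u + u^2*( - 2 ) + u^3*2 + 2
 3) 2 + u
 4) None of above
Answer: 4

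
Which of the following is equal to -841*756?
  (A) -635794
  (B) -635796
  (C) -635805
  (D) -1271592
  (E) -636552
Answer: B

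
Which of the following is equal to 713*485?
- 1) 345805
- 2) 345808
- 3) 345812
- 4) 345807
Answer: 1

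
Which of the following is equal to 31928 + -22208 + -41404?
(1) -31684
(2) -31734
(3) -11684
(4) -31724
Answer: 1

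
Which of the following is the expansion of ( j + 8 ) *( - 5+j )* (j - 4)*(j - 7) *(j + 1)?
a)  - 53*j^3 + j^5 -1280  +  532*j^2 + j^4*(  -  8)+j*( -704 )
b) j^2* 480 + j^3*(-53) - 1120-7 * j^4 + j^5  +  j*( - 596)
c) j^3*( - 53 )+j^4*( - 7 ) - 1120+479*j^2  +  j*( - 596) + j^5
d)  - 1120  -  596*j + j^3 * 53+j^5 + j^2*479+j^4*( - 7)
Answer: c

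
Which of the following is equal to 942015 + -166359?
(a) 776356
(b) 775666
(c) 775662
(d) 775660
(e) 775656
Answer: e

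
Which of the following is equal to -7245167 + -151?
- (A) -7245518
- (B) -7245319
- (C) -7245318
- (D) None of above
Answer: C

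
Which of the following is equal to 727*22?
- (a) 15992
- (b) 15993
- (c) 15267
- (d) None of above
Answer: d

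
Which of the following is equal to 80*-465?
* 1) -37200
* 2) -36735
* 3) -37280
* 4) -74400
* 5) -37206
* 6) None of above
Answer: 1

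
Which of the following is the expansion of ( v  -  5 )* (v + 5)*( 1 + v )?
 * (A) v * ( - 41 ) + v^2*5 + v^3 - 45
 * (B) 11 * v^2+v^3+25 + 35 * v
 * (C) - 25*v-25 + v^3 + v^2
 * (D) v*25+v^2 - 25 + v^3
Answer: C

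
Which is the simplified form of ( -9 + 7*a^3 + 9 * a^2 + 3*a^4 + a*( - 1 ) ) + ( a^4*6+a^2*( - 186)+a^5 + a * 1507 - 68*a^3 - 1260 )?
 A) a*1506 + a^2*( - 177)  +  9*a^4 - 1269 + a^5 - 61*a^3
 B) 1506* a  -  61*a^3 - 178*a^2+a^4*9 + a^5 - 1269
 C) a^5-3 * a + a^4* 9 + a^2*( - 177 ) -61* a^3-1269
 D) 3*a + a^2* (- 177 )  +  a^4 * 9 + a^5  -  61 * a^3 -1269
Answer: A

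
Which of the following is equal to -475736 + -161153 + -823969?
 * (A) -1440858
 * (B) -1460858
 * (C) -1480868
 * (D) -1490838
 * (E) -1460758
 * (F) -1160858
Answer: B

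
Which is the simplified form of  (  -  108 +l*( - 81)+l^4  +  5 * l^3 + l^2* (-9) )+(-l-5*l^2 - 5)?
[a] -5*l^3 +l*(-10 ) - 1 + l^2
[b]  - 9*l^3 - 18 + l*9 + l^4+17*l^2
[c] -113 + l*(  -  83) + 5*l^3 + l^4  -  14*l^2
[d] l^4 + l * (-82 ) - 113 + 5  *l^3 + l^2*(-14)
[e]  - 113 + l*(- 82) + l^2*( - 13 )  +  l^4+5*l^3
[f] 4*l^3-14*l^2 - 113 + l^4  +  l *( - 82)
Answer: d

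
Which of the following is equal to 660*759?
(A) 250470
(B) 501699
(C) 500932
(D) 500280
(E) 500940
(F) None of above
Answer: E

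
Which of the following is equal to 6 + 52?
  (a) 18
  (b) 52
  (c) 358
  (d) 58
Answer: d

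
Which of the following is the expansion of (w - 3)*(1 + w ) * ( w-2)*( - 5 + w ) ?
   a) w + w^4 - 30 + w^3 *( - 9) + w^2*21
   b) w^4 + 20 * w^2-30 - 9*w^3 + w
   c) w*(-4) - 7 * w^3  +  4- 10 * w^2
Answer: a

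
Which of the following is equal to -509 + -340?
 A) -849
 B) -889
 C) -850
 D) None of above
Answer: A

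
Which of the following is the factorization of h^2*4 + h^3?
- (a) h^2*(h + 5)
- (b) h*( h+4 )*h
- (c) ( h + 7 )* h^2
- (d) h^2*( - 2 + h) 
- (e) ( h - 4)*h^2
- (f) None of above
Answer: b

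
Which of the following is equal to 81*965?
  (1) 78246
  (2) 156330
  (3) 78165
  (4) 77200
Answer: 3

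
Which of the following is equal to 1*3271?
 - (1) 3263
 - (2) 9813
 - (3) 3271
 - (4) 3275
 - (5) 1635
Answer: 3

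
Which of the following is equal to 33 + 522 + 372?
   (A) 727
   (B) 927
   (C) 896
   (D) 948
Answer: B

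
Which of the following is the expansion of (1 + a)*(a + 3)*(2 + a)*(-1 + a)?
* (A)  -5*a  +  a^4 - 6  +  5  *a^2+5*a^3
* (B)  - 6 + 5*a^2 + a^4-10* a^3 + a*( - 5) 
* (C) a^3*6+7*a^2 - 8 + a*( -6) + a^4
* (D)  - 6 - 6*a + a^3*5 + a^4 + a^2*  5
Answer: A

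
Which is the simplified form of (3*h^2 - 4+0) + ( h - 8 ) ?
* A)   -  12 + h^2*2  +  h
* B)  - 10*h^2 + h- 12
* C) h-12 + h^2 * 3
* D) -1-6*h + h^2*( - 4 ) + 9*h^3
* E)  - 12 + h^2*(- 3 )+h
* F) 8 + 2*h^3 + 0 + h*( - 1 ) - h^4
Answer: C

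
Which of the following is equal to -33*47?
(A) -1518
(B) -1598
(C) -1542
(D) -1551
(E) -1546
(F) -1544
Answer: D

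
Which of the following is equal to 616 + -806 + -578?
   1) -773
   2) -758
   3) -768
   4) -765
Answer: 3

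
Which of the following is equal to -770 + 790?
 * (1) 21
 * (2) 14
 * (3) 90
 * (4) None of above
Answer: 4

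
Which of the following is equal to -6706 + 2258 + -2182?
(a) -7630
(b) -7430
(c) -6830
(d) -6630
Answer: d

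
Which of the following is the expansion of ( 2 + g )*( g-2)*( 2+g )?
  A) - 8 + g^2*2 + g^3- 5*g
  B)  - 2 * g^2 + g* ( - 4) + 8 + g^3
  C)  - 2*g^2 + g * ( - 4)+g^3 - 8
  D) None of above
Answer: D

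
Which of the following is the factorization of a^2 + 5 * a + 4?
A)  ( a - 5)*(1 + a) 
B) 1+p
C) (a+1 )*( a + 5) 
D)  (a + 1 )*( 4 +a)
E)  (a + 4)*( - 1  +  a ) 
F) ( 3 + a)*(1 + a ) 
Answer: D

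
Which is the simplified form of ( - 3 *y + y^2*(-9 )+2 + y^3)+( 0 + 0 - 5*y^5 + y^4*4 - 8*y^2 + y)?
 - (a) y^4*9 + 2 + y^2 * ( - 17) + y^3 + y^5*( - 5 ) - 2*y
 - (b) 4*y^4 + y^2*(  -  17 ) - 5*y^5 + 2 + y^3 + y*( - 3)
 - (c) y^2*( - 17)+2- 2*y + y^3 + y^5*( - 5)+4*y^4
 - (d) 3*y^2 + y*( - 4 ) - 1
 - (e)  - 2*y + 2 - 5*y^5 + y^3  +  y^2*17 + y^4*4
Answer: c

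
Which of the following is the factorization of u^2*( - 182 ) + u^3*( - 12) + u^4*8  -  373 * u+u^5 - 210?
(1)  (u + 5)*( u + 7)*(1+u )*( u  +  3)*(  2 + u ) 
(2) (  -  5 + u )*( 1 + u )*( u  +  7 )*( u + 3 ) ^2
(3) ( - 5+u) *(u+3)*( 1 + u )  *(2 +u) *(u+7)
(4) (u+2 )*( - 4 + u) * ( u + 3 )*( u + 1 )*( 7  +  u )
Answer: 3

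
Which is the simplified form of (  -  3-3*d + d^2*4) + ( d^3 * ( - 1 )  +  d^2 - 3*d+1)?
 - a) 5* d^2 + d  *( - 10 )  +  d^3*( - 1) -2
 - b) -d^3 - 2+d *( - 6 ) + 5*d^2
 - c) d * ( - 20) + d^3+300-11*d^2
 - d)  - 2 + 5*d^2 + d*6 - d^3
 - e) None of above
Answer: b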